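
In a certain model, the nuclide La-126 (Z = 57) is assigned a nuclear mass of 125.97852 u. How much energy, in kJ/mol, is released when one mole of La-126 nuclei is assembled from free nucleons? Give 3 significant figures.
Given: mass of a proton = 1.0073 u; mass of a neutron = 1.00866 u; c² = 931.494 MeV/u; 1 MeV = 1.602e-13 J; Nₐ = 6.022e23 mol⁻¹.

Z = 57, so N = A − Z = 126 − 57 = 69.
Total constituent mass: 57 × 1.0073 + 69 × 1.00866 = 127.01364 u
Δm = 127.01364 − 125.97852 = 1.03512 u
Binding energy = Δm·c² = 1.03512 × 931.494 MeV/u = 964.208 MeV
Per nucleus in joules: 964.208 MeV × 1.602e-13 J/MeV = 1.5447e-10 J
Per mole: 1.5447e-10 J × 6.022e23 mol⁻¹ = 9.3022e+13 J/mol

9.30e+10 kJ/mol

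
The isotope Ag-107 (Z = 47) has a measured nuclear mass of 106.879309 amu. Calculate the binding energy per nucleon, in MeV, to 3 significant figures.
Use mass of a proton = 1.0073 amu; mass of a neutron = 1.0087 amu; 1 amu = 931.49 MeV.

Z = 47, so N = A − Z = 107 − 47 = 60.
Total constituent mass: 47 × 1.0073 + 60 × 1.0087 = 107.8651 amu
Mass defect Δm = 107.8651 − 106.879309 = 0.985791 amu
Binding energy = Δm·c² = 0.985791 × 931.49 MeV/amu = 918.254 MeV
BE/A = 918.254 MeV / 107 = 8.582 MeV/nucleon

8.58 MeV/nucleon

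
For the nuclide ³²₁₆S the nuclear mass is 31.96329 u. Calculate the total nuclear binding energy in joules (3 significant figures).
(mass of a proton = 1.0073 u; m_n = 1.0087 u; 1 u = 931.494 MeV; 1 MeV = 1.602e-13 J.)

4.37e-11 J

Mass of separated nucleons = 16(1.0073) + 16(1.0087) = 16.1168 + 16.1392 = 32.2560 u
Mass defect Δm = 32.2560 − 31.96329 = 0.29271 u
Converting to energy: 0.29271 u × 931.494 MeV/u = 272.658 MeV
In joules: 272.658 MeV × 1.602e-13 J/MeV = 4.3680e-11 J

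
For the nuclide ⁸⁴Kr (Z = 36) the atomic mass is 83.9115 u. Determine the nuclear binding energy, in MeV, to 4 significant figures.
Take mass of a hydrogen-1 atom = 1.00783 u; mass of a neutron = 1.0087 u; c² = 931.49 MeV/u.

Z = 36, so N = A − Z = 84 − 36 = 48.
Total constituent mass: 36 × 1.00783 + 48 × 1.0087 = 84.69948 u
The mass defect is 84.69948 − 83.9115 = 0.78798 u.
Binding energy = Δm·c² = 0.78798 × 931.49 MeV/u = 733.995 MeV

734.0 MeV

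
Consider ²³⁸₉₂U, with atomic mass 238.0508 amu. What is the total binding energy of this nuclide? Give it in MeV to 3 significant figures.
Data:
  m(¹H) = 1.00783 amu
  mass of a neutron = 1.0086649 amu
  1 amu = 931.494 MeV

1800 MeV

Σm = 92·m(¹H) + 146·m_n = 92.72036 + 147.2650754 = 239.9854354 amu
The mass defect is 239.9854354 − 238.0508 = 1.9346354 amu.
E_B = 1.9346354 × 931.494 = 1802.10 MeV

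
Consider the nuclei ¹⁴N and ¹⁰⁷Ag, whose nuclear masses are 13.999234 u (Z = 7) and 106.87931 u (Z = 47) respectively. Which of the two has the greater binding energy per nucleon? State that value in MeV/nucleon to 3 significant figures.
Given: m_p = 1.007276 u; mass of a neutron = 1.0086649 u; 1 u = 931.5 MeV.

¹⁰⁷Ag; 8.55 MeV/nucleon

¹⁴N: Σm = 7(1.007276) + 7(1.0086649) = 14.1115863 u; Δm = 0.1123523 u; E_B = 104.656 MeV; E_B/A = 7.475 MeV
¹⁰⁷Ag: Σm = 47(1.007276) + 60(1.0086649) = 107.8618660 u; Δm = 0.9825560 u; E_B = 915.25 MeV; E_B/A = 8.554 MeV
¹⁰⁷Ag has the higher binding energy per nucleon, so it is the more tightly bound nucleus.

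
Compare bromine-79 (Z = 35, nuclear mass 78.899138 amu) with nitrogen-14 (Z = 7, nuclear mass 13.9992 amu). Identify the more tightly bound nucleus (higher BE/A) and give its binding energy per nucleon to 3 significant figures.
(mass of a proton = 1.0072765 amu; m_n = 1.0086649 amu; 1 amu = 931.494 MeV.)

bromine-79: Σm = 35(1.0072765) + 44(1.0086649) = 79.6359331 amu; Δm = 0.7367951 amu; E_B = 686.32 MeV; E_B/A = 8.688 MeV
nitrogen-14: Σm = 7(1.0072765) + 7(1.0086649) = 14.1115898 amu; Δm = 0.1123898 amu; E_B = 104.69 MeV; E_B/A = 7.478 MeV
bromine-79 has the higher binding energy per nucleon, so it is the more tightly bound nucleus.

bromine-79; 8.69 MeV/nucleon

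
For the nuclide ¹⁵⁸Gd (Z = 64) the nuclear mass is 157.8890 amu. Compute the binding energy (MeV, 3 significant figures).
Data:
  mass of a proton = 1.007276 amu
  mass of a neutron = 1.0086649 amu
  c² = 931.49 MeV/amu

1300 MeV

Z = 64, so N = A − Z = 158 − 64 = 94.
Total constituent mass: 64 × 1.007276 + 94 × 1.0086649 = 159.2801646 amu
The mass defect is 159.2801646 − 157.8890 = 1.3911646 amu.
Converting to energy: 1.3911646 amu × 931.49 MeV/amu = 1295.86 MeV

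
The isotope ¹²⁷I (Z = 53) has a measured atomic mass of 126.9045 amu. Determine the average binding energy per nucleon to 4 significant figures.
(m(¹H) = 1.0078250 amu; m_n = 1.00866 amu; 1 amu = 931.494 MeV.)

With 53 protons and 74 neutrons (A = 127):
Total constituent mass: 53 × 1.0078250 + 74 × 1.00866 = 128.0555650 amu
The mass defect is 128.0555650 − 126.9045 = 1.1510650 amu.
Binding energy = Δm·c² = 1.1510650 × 931.494 MeV/amu = 1072.21 MeV
BE/A = 1072.21 MeV / 127 = 8.443 MeV/nucleon

8.443 MeV/nucleon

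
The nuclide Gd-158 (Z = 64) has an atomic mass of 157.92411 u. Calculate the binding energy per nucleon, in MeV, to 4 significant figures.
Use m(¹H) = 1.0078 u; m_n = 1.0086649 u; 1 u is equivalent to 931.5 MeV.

8.192 MeV/nucleon

Mass of separated nucleons = 64(1.0078) + 94(1.0086649) = 64.4992 + 94.8145006 = 159.3137006 u
Δm = 159.3137006 − 157.92411 = 1.3895906 u
Binding energy = Δm·c² = 1.3895906 × 931.5 MeV/u = 1294.40 MeV
Dividing by A = 158 gives 8.192 MeV per nucleon.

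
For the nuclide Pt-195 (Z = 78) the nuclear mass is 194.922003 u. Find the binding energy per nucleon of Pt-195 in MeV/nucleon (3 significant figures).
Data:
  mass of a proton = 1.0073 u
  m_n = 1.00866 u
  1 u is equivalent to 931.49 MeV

7.93 MeV/nucleon

Z = 78, so N = A − Z = 195 − 78 = 117.
Total constituent mass: 78 × 1.0073 + 117 × 1.00866 = 196.58262 u
Mass defect Δm = 196.58262 − 194.922003 = 1.660617 u
Converting to energy: 1.660617 u × 931.49 MeV/u = 1546.85 MeV
Dividing by A = 195 gives 7.933 MeV per nucleon.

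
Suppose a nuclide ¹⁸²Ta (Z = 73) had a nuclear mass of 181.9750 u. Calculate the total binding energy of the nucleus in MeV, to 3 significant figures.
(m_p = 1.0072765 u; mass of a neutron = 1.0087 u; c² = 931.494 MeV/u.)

Z = 73, so N = A − Z = 182 − 73 = 109.
Σm = 73·m_p + 109·m_n = 73.5311845 + 109.9483 = 183.4794845 u
Δm = 183.4794845 − 181.9750 = 1.5044845 u
Converting to energy: 1.5044845 u × 931.494 MeV/u = 1401.42 MeV

1400 MeV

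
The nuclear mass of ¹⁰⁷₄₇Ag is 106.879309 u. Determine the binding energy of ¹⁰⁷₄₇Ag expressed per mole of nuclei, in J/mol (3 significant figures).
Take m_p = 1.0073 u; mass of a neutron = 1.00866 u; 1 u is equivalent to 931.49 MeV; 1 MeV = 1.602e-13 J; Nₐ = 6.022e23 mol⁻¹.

8.84e+13 J/mol

Total constituent mass: 47 × 1.0073 + 60 × 1.00866 = 107.86270 u
Mass defect Δm = 107.86270 − 106.879309 = 0.983391 u
Converting to energy: 0.983391 u × 931.49 MeV/u = 916.019 MeV
Per nucleus in joules: 916.019 MeV × 1.602e-13 J/MeV = 1.4675e-10 J
Per mole: 1.4675e-10 J × 6.022e23 mol⁻¹ = 8.8373e+13 J/mol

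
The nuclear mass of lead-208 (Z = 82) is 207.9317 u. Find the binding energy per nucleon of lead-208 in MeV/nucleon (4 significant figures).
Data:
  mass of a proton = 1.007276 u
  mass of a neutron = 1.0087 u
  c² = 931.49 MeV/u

7.887 MeV/nucleon

Z = 82, so N = A − Z = 208 − 82 = 126.
Mass of separated nucleons = 82(1.007276) + 126(1.0087) = 82.596632 + 127.0962 = 209.692832 u
Mass defect Δm = 209.692832 − 207.9317 = 1.761132 u
Binding energy = Δm·c² = 1.761132 × 931.49 MeV/u = 1640.48 MeV
Per nucleon: 1640.48 / 208 = 7.887 MeV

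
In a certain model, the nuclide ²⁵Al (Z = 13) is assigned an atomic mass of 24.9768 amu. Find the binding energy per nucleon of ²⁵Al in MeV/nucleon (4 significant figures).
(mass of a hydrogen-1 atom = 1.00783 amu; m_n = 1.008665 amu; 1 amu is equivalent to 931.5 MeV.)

With 13 protons and 12 neutrons (A = 25):
Σm = 13·m(¹H) + 12·m_n = 13.10179 + 12.103980 = 25.205770 amu
Δm = 25.205770 − 24.9768 = 0.228970 amu
Binding energy = Δm·c² = 0.228970 × 931.5 MeV/amu = 213.286 MeV
BE/A = 213.286 MeV / 25 = 8.531 MeV/nucleon

8.531 MeV/nucleon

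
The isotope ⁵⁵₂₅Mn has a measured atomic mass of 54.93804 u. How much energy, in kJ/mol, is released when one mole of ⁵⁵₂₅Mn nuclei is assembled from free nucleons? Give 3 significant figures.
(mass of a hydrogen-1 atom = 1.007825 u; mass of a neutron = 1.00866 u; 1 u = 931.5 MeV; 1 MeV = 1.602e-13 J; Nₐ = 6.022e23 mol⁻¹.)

Σm = 25·m(¹H) + 30·m_n = 25.195625 + 30.25980 = 55.455425 u
Mass defect Δm = 55.455425 − 54.93804 = 0.517385 u
Converting to energy: 0.517385 u × 931.5 MeV/u = 481.944 MeV
Per nucleus in joules: 481.944 MeV × 1.602e-13 J/MeV = 7.7207e-11 J
Per mole: 7.7207e-11 J × 6.022e23 mol⁻¹ = 4.6494e+13 J/mol

4.65e+10 kJ/mol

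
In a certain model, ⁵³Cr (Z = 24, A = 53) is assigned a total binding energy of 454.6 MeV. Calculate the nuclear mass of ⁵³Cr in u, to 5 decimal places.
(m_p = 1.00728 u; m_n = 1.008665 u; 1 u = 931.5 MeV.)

52.93797 u

Mass defect = 454.6 MeV / (931.5 MeV/u) = 0.4880301 u
Constituent mass = 24(1.00728) + 29(1.008665) = 53.426005 u
Nuclear mass = 53.426005 − 0.4880301 = 52.9379749 u ≈ 52.93797 u (to 5 decimal places)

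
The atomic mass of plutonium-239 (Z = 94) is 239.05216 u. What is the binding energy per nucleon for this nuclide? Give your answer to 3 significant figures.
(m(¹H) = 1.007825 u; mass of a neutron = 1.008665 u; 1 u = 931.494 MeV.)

7.56 MeV/nucleon

The nucleus contains 94 protons and 239 − 94 = 145 neutrons.
Mass of separated nucleons = 94(1.007825) + 145(1.008665) = 94.735550 + 146.256425 = 240.991975 u
The mass defect is 240.991975 − 239.05216 = 1.939815 u.
Binding energy = Δm·c² = 1.939815 × 931.494 MeV/u = 1806.93 MeV
BE/A = 1806.93 MeV / 239 = 7.560 MeV/nucleon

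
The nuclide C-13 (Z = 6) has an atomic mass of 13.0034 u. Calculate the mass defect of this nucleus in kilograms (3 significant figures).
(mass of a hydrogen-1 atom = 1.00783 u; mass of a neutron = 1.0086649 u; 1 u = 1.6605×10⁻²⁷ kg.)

The nucleus contains 6 protons and 13 − 6 = 7 neutrons.
Σm = 6·m(¹H) + 7·m_n = 6.04698 + 7.0606543 = 13.1076343 u
Δm = 13.1076343 − 13.0034 = 0.1042343 u
In SI units: 0.1042343 u × 1.6605×10⁻²⁷ kg/u = 1.7308e-28 kg

1.73e-28 kg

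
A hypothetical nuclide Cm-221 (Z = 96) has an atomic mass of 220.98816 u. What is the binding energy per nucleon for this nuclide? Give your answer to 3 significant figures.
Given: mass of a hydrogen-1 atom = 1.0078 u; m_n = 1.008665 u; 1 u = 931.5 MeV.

7.77 MeV/nucleon

Total constituent mass: 96 × 1.0078 + 125 × 1.008665 = 222.831925 u
Mass defect Δm = 222.831925 − 220.98816 = 1.843765 u
Converting to energy: 1.843765 u × 931.5 MeV/u = 1717.47 MeV
BE/A = 1717.47 MeV / 221 = 7.771 MeV/nucleon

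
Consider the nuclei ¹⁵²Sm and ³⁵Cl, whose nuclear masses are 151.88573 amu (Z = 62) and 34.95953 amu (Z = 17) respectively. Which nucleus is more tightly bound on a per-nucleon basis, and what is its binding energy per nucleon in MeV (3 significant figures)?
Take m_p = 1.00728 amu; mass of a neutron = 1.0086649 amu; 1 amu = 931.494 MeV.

¹⁵²Sm: Σm = 62(1.00728) + 90(1.0086649) = 153.2312010 amu; Δm = 1.3454710 amu; E_B = 1253.3 MeV; E_B/A = 8.245 MeV
³⁵Cl: Σm = 17(1.00728) + 18(1.0086649) = 35.2797282 amu; Δm = 0.3201982 amu; E_B = 298.26 MeV; E_B/A = 8.522 MeV
³⁵Cl has the higher binding energy per nucleon, so it is the more tightly bound nucleus.

³⁵Cl; 8.52 MeV/nucleon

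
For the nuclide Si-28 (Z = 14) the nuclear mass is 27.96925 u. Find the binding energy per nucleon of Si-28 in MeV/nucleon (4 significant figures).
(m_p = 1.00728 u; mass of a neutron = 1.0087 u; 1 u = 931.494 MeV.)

The nucleus contains 14 protons and 28 − 14 = 14 neutrons.
Total constituent mass: 14 × 1.00728 + 14 × 1.0087 = 28.22372 u
Δm = 28.22372 − 27.96925 = 0.25447 u
Binding energy = Δm·c² = 0.25447 × 931.494 MeV/u = 237.037 MeV
Per nucleon: 237.037 / 28 = 8.466 MeV

8.466 MeV/nucleon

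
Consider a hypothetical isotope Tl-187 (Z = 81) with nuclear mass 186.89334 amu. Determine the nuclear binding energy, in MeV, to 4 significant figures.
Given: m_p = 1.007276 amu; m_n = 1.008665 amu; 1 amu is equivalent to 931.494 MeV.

Mass of separated nucleons = 81(1.007276) + 106(1.008665) = 81.589356 + 106.918490 = 188.507846 amu
Δm = 188.507846 − 186.89334 = 1.614506 amu
Binding energy = Δm·c² = 1.614506 × 931.494 MeV/amu = 1503.90 MeV

1504 MeV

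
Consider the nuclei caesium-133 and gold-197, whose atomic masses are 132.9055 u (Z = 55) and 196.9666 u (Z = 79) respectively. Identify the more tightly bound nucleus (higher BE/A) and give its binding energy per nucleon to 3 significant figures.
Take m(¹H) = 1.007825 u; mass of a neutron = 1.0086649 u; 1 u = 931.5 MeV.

caesium-133: Σm = 55(1.007825) + 78(1.0086649) = 134.1062372 u; Δm = 1.2007372 u; E_B = 1118.5 MeV; E_B/A = 8.410 MeV
gold-197: Σm = 79(1.007825) + 118(1.0086649) = 198.6406332 u; Δm = 1.6740332 u; E_B = 1559.4 MeV; E_B/A = 7.916 MeV
caesium-133 has the higher binding energy per nucleon, so it is the more tightly bound nucleus.

caesium-133; 8.41 MeV/nucleon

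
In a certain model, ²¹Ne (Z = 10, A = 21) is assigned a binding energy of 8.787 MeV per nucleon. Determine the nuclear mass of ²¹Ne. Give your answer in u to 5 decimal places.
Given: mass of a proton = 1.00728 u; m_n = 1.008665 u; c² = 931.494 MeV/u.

Total binding energy = 21 × 8.787 = 184.527 MeV
Mass defect = 184.527 MeV / (931.494 MeV/u) = 0.1980979 u
Constituent mass = 10(1.00728) + 11(1.008665) = 21.168115 u
Nuclear mass = 21.168115 − 0.1980979 = 20.9700171 u ≈ 20.97002 u (to 5 decimal places)

20.97002 u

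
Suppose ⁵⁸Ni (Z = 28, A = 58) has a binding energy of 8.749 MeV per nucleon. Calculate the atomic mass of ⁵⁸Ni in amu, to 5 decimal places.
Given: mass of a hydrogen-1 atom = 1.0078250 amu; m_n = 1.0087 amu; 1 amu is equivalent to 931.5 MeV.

Total binding energy = 58 × 8.749 = 507.442 MeV
Mass defect = 507.442 MeV / (931.5 MeV/amu) = 0.5447579 amu
Constituent mass = 28(1.0078250) + 30(1.0087) = 58.4801000 amu
Atomic mass = 58.4801000 − 0.5447579 = 57.9353421 amu ≈ 57.93534 amu (to 5 decimal places)

57.93534 amu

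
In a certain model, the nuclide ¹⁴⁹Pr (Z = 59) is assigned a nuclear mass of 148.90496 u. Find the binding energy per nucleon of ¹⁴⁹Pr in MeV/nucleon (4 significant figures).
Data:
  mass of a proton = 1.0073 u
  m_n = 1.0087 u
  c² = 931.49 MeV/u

The nucleus contains 59 protons and 149 − 59 = 90 neutrons.
Total constituent mass: 59 × 1.0073 + 90 × 1.0087 = 150.2137 u
Mass defect Δm = 150.2137 − 148.90496 = 1.30874 u
Binding energy = Δm·c² = 1.30874 × 931.49 MeV/u = 1219.08 MeV
Per nucleon: 1219.08 / 149 = 8.182 MeV

8.182 MeV/nucleon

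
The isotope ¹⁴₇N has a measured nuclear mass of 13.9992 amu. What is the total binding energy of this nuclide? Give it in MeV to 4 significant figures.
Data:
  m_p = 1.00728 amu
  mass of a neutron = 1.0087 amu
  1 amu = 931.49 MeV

With 7 protons and 7 neutrons (A = 14):
Mass of separated nucleons = 7(1.00728) + 7(1.0087) = 7.05096 + 7.0609 = 14.11186 amu
Δm = 14.11186 − 13.9992 = 0.11266 amu
E_B = 0.11266 × 931.49 = 104.942 MeV

104.9 MeV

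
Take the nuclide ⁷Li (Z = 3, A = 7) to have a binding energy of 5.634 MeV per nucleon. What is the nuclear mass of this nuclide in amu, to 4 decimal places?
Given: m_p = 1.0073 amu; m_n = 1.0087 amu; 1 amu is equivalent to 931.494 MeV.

Total binding energy = 7 × 5.634 = 39.438 MeV
Mass defect = 39.438 MeV / (931.494 MeV/amu) = 0.042338 amu
Constituent mass = 3(1.0073) + 4(1.0087) = 7.0567 amu
Nuclear mass = 7.0567 − 0.042338 = 7.014362 amu ≈ 7.0144 amu (to 4 decimal places)

7.0144 amu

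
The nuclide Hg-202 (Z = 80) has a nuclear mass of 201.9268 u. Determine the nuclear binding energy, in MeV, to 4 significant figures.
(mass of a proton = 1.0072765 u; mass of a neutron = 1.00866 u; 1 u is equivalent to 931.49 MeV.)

Z = 80, so N = A − Z = 202 − 80 = 122.
Total constituent mass: 80 × 1.0072765 + 122 × 1.00866 = 203.6386400 u
Δm = 203.6386400 − 201.9268 = 1.7118400 u
E_B = 1.7118400 × 931.49 = 1594.56 MeV

1595 MeV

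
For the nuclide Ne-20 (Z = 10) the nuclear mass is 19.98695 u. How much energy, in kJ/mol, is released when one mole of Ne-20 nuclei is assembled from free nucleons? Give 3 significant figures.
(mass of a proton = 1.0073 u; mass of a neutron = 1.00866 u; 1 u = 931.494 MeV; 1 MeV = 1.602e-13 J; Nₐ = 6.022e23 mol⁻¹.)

1.55e+10 kJ/mol

Z = 10, so N = A − Z = 20 − 10 = 10.
Mass of separated nucleons = 10(1.0073) + 10(1.00866) = 10.0730 + 10.08660 = 20.15960 u
Δm = 20.15960 − 19.98695 = 0.17265 u
Converting to energy: 0.17265 u × 931.494 MeV/u = 160.822 MeV
Per nucleus in joules: 160.822 MeV × 1.602e-13 J/MeV = 2.5764e-11 J
Per mole: 2.5764e-11 J × 6.022e23 mol⁻¹ = 1.5515e+13 J/mol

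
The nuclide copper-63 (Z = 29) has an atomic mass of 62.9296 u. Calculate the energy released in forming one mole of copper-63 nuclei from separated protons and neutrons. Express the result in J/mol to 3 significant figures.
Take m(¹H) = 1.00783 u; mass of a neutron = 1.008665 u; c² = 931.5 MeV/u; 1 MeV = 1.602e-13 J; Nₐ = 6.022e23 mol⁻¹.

With 29 protons and 34 neutrons (A = 63):
Mass of separated nucleons = 29(1.00783) + 34(1.008665) = 29.22707 + 34.294610 = 63.521680 u
Δm = 63.521680 − 62.9296 = 0.592080 u
Binding energy = Δm·c² = 0.592080 × 931.5 MeV/u = 551.523 MeV
Per nucleus in joules: 551.523 MeV × 1.602e-13 J/MeV = 8.8354e-11 J
Per mole: 8.8354e-11 J × 6.022e23 mol⁻¹ = 5.3207e+13 J/mol

5.32e+13 J/mol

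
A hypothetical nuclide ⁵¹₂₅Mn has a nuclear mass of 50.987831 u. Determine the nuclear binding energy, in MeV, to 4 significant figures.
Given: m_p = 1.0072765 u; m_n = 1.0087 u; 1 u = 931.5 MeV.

391.5 MeV

With 25 protons and 26 neutrons (A = 51):
Σm = 25·m_p + 26·m_n = 25.1819125 + 26.2262 = 51.4081125 u
Mass defect Δm = 51.4081125 − 50.987831 = 0.4202815 u
Converting to energy: 0.4202815 u × 931.5 MeV/u = 391.492 MeV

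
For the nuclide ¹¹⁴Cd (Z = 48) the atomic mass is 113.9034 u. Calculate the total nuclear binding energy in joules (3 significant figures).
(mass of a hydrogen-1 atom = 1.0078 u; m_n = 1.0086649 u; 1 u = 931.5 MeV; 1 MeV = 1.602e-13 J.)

The nucleus contains 48 protons and 114 − 48 = 66 neutrons.
Σm = 48·m(¹H) + 66·m_n = 48.3744 + 66.5718834 = 114.9462834 u
Mass defect Δm = 114.9462834 − 113.9034 = 1.0428834 u
Converting to energy: 1.0428834 u × 931.5 MeV/u = 971.446 MeV
In joules: 971.446 MeV × 1.602e-13 J/MeV = 1.5563e-10 J

1.56e-10 J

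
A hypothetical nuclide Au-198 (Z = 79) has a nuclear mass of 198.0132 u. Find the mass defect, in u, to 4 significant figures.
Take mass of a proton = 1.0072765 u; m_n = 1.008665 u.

The nucleus contains 79 protons and 198 − 79 = 119 neutrons.
Mass of separated nucleons = 79(1.0072765) + 119(1.008665) = 79.5748435 + 120.031135 = 199.6059785 u
Δm = 199.6059785 − 198.0132 = 1.5927785 u

1.593 u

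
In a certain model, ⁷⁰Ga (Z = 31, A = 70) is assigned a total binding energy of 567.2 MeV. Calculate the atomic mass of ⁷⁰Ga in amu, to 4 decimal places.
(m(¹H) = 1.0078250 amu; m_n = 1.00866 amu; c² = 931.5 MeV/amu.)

69.9714 amu

Mass defect = 567.2 MeV / (931.5 MeV/amu) = 0.608910 amu
Constituent mass = 31(1.0078250) + 39(1.00866) = 70.5803150 amu
Atomic mass = 70.5803150 − 0.608910 = 69.9714050 amu ≈ 69.9714 amu (to 4 decimal places)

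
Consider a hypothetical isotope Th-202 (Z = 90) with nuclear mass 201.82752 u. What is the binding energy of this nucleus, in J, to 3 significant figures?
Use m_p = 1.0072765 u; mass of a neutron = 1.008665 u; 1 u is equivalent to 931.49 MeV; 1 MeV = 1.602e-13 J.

2.68e-10 J

Mass of separated nucleons = 90(1.0072765) + 112(1.008665) = 90.6548850 + 112.970480 = 203.6253650 u
Mass defect Δm = 203.6253650 − 201.82752 = 1.7978450 u
E_B = 1.7978450 × 931.49 = 1674.67 MeV
In joules: 1674.67 MeV × 1.602e-13 J/MeV = 2.6828e-10 J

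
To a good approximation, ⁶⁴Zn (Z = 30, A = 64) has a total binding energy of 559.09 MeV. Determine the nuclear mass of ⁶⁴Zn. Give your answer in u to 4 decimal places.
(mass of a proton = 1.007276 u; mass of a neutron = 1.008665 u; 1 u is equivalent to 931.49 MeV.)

63.9127 u

Mass defect = 559.09 MeV / (931.49 MeV/u) = 0.600210 u
Constituent mass = 30(1.007276) + 34(1.008665) = 64.512890 u
Nuclear mass = 64.512890 − 0.600210 = 63.912680 u ≈ 63.9127 u (to 4 decimal places)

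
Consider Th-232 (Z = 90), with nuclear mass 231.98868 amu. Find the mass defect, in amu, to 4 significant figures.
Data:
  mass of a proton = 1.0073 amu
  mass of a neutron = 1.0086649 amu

1.899 amu

The nucleus contains 90 protons and 232 − 90 = 142 neutrons.
Σm = 90·m_p + 142·m_n = 90.6570 + 143.2304158 = 233.8874158 amu
Δm = 233.8874158 − 231.98868 = 1.8987358 amu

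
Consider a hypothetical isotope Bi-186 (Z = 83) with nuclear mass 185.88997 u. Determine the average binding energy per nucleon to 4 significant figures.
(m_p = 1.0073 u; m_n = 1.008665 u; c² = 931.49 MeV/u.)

Total constituent mass: 83 × 1.0073 + 103 × 1.008665 = 187.498395 u
The mass defect is 187.498395 − 185.88997 = 1.608425 u.
Converting to energy: 1.608425 u × 931.49 MeV/u = 1498.23 MeV
Per nucleon: 1498.23 / 186 = 8.055 MeV

8.055 MeV/nucleon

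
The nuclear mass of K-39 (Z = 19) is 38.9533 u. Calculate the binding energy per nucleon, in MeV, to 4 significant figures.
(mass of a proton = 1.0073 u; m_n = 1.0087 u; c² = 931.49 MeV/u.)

8.584 MeV/nucleon

With 19 protons and 20 neutrons (A = 39):
Mass of separated nucleons = 19(1.0073) + 20(1.0087) = 19.1387 + 20.1740 = 39.3127 u
Δm = 39.3127 − 38.9533 = 0.3594 u
Binding energy = Δm·c² = 0.3594 × 931.49 MeV/u = 334.778 MeV
Per nucleon: 334.778 / 39 = 8.584 MeV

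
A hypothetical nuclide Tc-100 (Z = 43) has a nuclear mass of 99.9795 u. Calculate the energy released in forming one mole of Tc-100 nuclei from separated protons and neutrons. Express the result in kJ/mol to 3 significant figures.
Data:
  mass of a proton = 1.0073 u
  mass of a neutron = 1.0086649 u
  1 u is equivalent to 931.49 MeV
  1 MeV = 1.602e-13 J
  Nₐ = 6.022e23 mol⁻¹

7.44e+10 kJ/mol

Total constituent mass: 43 × 1.0073 + 57 × 1.0086649 = 100.8077993 u
The mass defect is 100.8077993 − 99.9795 = 0.8282993 u.
Binding energy = Δm·c² = 0.8282993 × 931.49 MeV/u = 771.553 MeV
Per nucleus in joules: 771.553 MeV × 1.602e-13 J/MeV = 1.2360e-10 J
Per mole: 1.2360e-10 J × 6.022e23 mol⁻¹ = 7.4432e+13 J/mol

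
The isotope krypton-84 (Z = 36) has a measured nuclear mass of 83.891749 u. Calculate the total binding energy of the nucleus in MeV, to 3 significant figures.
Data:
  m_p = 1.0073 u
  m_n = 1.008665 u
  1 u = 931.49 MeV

733 MeV

Σm = 36·m_p + 48·m_n = 36.2628 + 48.415920 = 84.678720 u
Δm = 84.678720 − 83.891749 = 0.786971 u
Converting to energy: 0.786971 u × 931.49 MeV/u = 733.056 MeV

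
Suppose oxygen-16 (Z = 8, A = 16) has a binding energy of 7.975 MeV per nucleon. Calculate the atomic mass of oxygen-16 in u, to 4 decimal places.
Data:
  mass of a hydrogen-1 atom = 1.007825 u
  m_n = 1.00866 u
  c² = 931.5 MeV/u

15.9949 u

Total binding energy = 16 × 7.975 = 127.600 MeV
Mass defect = 127.600 MeV / (931.5 MeV/u) = 0.136983 u
Constituent mass = 8(1.007825) + 8(1.00866) = 16.131880 u
Atomic mass = 16.131880 − 0.136983 = 15.994897 u ≈ 15.9949 u (to 4 decimal places)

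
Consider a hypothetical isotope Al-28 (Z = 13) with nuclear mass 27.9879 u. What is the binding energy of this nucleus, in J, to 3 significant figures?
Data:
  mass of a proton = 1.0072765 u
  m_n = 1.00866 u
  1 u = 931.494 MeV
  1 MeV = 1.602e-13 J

3.53e-11 J

Σm = 13·m_p + 15·m_n = 13.0945945 + 15.12990 = 28.2244945 u
Δm = 28.2244945 − 27.9879 = 0.2365945 u
E_B = 0.2365945 × 931.494 = 220.386 MeV
In joules: 220.386 MeV × 1.602e-13 J/MeV = 3.5306e-11 J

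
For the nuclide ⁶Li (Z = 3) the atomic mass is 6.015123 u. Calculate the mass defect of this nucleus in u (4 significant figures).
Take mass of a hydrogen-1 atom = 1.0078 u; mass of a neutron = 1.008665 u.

Z = 3, so N = A − Z = 6 − 3 = 3.
Mass of separated nucleons = 3(1.0078) + 3(1.008665) = 3.0234 + 3.025995 = 6.049395 u
Mass defect Δm = 6.049395 − 6.015123 = 0.034272 u

0.03427 u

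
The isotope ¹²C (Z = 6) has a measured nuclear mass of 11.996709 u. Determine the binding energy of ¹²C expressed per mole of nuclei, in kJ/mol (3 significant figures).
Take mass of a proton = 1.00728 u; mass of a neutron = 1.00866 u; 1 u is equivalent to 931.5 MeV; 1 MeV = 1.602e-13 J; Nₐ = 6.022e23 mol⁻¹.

8.89e+09 kJ/mol

Mass of separated nucleons = 6(1.00728) + 6(1.00866) = 6.04368 + 6.05196 = 12.09564 u
Δm = 12.09564 − 11.996709 = 0.098931 u
Converting to energy: 0.098931 u × 931.5 MeV/u = 92.1542 MeV
Per nucleus in joules: 92.1542 MeV × 1.602e-13 J/MeV = 1.4763e-11 J
Per mole: 1.4763e-11 J × 6.022e23 mol⁻¹ = 8.8903e+12 J/mol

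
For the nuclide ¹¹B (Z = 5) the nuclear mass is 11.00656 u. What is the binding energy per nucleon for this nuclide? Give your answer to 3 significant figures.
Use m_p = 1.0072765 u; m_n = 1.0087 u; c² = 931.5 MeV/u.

6.95 MeV/nucleon

Z = 5, so N = A − Z = 11 − 5 = 6.
Total constituent mass: 5 × 1.0072765 + 6 × 1.0087 = 11.0885825 u
Δm = 11.0885825 − 11.00656 = 0.0820225 u
Binding energy = Δm·c² = 0.0820225 × 931.5 MeV/u = 76.4040 MeV
BE/A = 76.4040 MeV / 11 = 6.946 MeV/nucleon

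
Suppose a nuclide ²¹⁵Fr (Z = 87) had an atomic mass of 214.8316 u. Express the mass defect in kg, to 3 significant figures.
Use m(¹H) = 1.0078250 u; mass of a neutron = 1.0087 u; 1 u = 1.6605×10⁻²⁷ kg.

Mass of separated nucleons = 87(1.0078250) + 128(1.0087) = 87.6807750 + 129.1136 = 216.7943750 u
Δm = 216.7943750 − 214.8316 = 1.9627750 u
In SI units: 1.9627750 u × 1.6605×10⁻²⁷ kg/u = 3.2592e-27 kg

3.26e-27 kg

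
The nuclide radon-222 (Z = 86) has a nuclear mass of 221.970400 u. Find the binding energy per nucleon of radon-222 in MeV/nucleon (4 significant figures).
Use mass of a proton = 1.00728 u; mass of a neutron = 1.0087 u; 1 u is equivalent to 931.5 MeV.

The nucleus contains 86 protons and 222 − 86 = 136 neutrons.
Σm = 86·m_p + 136·m_n = 86.62608 + 137.1832 = 223.80928 u
Mass defect Δm = 223.80928 − 221.970400 = 1.838880 u
Converting to energy: 1.838880 u × 931.5 MeV/u = 1712.92 MeV
Per nucleon: 1712.92 / 222 = 7.716 MeV

7.716 MeV/nucleon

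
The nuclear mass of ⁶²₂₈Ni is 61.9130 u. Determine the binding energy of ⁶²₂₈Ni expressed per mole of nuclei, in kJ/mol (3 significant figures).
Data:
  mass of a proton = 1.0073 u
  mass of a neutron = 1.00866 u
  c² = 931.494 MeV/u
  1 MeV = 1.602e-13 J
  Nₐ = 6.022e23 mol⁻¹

5.26e+10 kJ/mol

The nucleus contains 28 protons and 62 − 28 = 34 neutrons.
Mass of separated nucleons = 28(1.0073) + 34(1.00866) = 28.2044 + 34.29444 = 62.49884 u
Δm = 62.49884 − 61.9130 = 0.58584 u
E_B = 0.58584 × 931.494 = 545.706 MeV
Per nucleus in joules: 545.706 MeV × 1.602e-13 J/MeV = 8.7422e-11 J
Per mole: 8.7422e-11 J × 6.022e23 mol⁻¹ = 5.2646e+13 J/mol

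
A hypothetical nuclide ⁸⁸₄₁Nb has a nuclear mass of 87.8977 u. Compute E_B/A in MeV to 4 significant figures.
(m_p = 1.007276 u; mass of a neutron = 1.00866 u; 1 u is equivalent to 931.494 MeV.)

Mass of separated nucleons = 41(1.007276) + 47(1.00866) = 41.298316 + 47.40702 = 88.705336 u
The mass defect is 88.705336 − 87.8977 = 0.807636 u.
Converting to energy: 0.807636 u × 931.494 MeV/u = 752.308 MeV
Dividing by A = 88 gives 8.549 MeV per nucleon.

8.549 MeV/nucleon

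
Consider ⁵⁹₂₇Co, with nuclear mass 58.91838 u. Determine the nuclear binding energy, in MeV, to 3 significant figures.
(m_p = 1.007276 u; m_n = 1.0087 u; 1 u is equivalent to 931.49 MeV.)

Σm = 27·m_p + 32·m_n = 27.196452 + 32.2784 = 59.474852 u
The mass defect is 59.474852 − 58.91838 = 0.556472 u.
Binding energy = Δm·c² = 0.556472 × 931.49 MeV/u = 518.348 MeV

518 MeV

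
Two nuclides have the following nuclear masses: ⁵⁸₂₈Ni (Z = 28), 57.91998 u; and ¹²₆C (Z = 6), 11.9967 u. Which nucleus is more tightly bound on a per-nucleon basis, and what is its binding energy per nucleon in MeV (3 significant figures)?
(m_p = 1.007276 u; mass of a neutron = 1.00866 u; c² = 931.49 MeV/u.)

⁵⁸₂₈Ni: Σm = 28(1.007276) + 30(1.00866) = 58.463528 u; Δm = 0.543548 u; E_B = 506.31 MeV; E_B/A = 8.729 MeV
¹²₆C: Σm = 6(1.007276) + 6(1.00866) = 12.095616 u; Δm = 0.098916 u; E_B = 92.139 MeV; E_B/A = 7.678 MeV
⁵⁸₂₈Ni has the higher binding energy per nucleon, so it is the more tightly bound nucleus.

⁵⁸₂₈Ni; 8.73 MeV/nucleon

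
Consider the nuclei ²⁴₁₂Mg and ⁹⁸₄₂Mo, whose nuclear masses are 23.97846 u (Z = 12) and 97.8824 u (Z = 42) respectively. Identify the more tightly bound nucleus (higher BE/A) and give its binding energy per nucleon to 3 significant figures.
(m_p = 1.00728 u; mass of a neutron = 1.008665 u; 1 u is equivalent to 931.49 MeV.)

²⁴₁₂Mg: Σm = 12(1.00728) + 12(1.008665) = 24.191340 u; Δm = 0.212880 u; E_B = 198.296 MeV; E_B/A = 8.262 MeV
⁹⁸₄₂Mo: Σm = 42(1.00728) + 56(1.008665) = 98.791000 u; Δm = 0.908600 u; E_B = 846.35 MeV; E_B/A = 8.636 MeV
⁹⁸₄₂Mo has the higher binding energy per nucleon, so it is the more tightly bound nucleus.

⁹⁸₄₂Mo; 8.64 MeV/nucleon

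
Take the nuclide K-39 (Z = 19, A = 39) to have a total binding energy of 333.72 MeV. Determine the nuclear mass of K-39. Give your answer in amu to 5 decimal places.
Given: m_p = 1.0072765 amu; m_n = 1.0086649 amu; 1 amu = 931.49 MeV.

38.95329 amu

Mass defect = 333.72 MeV / (931.49 MeV/amu) = 0.3582647 amu
Constituent mass = 19(1.0072765) + 20(1.0086649) = 39.3115515 amu
Nuclear mass = 39.3115515 − 0.3582647 = 38.9532868 amu ≈ 38.95329 amu (to 5 decimal places)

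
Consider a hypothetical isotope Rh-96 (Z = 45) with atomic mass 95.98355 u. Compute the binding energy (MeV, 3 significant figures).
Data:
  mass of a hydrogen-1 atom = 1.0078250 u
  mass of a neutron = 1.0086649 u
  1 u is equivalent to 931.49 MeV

With 45 protons and 51 neutrons (A = 96):
Σm = 45·m(¹H) + 51·m_n = 45.3521250 + 51.4419099 = 96.7940349 u
Mass defect Δm = 96.7940349 − 95.98355 = 0.8104849 u
Converting to energy: 0.8104849 u × 931.49 MeV/u = 754.959 MeV

755 MeV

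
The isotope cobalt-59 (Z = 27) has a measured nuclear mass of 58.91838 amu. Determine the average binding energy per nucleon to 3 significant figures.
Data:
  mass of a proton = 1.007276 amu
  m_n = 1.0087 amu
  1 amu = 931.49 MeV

8.79 MeV/nucleon

Z = 27, so N = A − Z = 59 − 27 = 32.
Σm = 27·m_p + 32·m_n = 27.196452 + 32.2784 = 59.474852 amu
Δm = 59.474852 − 58.91838 = 0.556472 amu
E_B = 0.556472 × 931.49 = 518.348 MeV
Dividing by A = 59 gives 8.786 MeV per nucleon.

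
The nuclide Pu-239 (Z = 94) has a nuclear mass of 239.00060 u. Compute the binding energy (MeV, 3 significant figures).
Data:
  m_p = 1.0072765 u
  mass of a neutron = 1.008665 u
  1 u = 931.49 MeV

1810 MeV

With 94 protons and 145 neutrons (A = 239):
Total constituent mass: 94 × 1.0072765 + 145 × 1.008665 = 240.9404160 u
Δm = 240.9404160 − 239.00060 = 1.9398160 u
Binding energy = Δm·c² = 1.9398160 × 931.49 MeV/u = 1806.92 MeV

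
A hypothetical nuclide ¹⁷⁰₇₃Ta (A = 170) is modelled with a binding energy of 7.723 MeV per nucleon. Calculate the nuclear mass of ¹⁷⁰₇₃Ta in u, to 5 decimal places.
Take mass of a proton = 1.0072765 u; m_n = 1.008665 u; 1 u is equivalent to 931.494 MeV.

169.96222 u

Total binding energy = 170 × 7.723 = 1312.910 MeV
Mass defect = 1312.910 MeV / (931.494 MeV/u) = 1.4094669 u
Constituent mass = 73(1.0072765) + 97(1.008665) = 171.3716895 u
Nuclear mass = 171.3716895 − 1.4094669 = 169.9622226 u ≈ 169.96222 u (to 5 decimal places)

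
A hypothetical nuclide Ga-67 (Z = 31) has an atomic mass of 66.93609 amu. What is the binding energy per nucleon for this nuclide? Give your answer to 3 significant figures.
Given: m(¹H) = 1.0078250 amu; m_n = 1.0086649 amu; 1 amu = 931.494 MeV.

Total constituent mass: 31 × 1.0078250 + 36 × 1.0086649 = 67.5545114 amu
Δm = 67.5545114 − 66.93609 = 0.6184214 amu
Binding energy = Δm·c² = 0.6184214 × 931.494 MeV/amu = 576.056 MeV
Per nucleon: 576.056 / 67 = 8.598 MeV

8.60 MeV/nucleon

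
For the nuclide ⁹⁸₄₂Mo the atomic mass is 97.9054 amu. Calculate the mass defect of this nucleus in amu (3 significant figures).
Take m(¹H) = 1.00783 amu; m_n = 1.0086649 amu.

Z = 42, so N = A − Z = 98 − 42 = 56.
Mass of separated nucleons = 42(1.00783) + 56(1.0086649) = 42.32886 + 56.4852344 = 98.8140944 amu
The mass defect is 98.8140944 − 97.9054 = 0.9086944 amu.

0.909 amu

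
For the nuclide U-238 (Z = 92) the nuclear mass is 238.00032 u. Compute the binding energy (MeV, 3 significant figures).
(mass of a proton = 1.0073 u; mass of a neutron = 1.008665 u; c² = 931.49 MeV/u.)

1800 MeV

Σm = 92·m_p + 146·m_n = 92.6716 + 147.265090 = 239.936690 u
Mass defect Δm = 239.936690 − 238.00032 = 1.936370 u
Binding energy = Δm·c² = 1.936370 × 931.49 MeV/u = 1803.71 MeV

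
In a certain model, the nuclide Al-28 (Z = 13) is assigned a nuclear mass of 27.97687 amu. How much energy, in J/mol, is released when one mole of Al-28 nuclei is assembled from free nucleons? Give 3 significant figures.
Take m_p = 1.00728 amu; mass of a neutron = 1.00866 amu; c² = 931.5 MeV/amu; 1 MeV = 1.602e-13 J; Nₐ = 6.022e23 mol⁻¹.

Σm = 13·m_p + 15·m_n = 13.09464 + 15.12990 = 28.22454 amu
Mass defect Δm = 28.22454 − 27.97687 = 0.24767 amu
E_B = 0.24767 × 931.5 = 230.705 MeV
Per nucleus in joules: 230.705 MeV × 1.602e-13 J/MeV = 3.6959e-11 J
Per mole: 3.6959e-11 J × 6.022e23 mol⁻¹ = 2.2257e+13 J/mol

2.23e+13 J/mol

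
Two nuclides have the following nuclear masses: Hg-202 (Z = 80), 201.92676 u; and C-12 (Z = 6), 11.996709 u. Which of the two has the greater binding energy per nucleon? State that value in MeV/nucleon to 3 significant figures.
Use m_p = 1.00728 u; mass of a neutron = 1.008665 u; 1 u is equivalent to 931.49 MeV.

Hg-202; 7.90 MeV/nucleon

Hg-202: Σm = 80(1.00728) + 122(1.008665) = 203.639530 u; Δm = 1.712770 u; E_B = 1595.4 MeV; E_B/A = 7.898 MeV
C-12: Σm = 6(1.00728) + 6(1.008665) = 12.095670 u; Δm = 0.098961 u; E_B = 92.181 MeV; E_B/A = 7.682 MeV
Hg-202 has the higher binding energy per nucleon, so it is the more tightly bound nucleus.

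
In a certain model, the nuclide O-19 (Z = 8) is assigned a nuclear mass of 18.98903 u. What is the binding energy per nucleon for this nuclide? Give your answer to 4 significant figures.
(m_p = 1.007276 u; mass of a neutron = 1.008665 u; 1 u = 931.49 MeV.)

Total constituent mass: 8 × 1.007276 + 11 × 1.008665 = 19.153523 u
Mass defect Δm = 19.153523 − 18.98903 = 0.164493 u
Converting to energy: 0.164493 u × 931.49 MeV/u = 153.224 MeV
Per nucleon: 153.224 / 19 = 8.064 MeV

8.064 MeV/nucleon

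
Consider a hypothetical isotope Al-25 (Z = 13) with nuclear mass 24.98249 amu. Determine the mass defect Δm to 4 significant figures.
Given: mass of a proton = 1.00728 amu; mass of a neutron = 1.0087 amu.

Total constituent mass: 13 × 1.00728 + 12 × 1.0087 = 25.19904 amu
The mass defect is 25.19904 − 24.98249 = 0.21655 amu.

0.2166 amu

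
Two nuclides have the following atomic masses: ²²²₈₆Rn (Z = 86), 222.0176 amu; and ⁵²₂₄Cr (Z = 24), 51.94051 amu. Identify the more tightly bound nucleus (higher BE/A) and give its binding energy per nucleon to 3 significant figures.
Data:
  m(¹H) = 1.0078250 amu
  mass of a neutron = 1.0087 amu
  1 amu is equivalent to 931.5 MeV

²²²₈₆Rn: Σm = 86(1.0078250) + 136(1.0087) = 223.8561500 amu; Δm = 1.8385500 amu; E_B = 1712.6 MeV; E_B/A = 7.714 MeV
⁵²₂₄Cr: Σm = 24(1.0078250) + 28(1.0087) = 52.4314000 amu; Δm = 0.4908900 amu; E_B = 457.264 MeV; E_B/A = 8.794 MeV
⁵²₂₄Cr has the higher binding energy per nucleon, so it is the more tightly bound nucleus.

⁵²₂₄Cr; 8.79 MeV/nucleon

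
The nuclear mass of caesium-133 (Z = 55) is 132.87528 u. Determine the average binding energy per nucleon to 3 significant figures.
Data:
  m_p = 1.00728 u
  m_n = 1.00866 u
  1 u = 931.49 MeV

8.41 MeV/nucleon

Z = 55, so N = A − Z = 133 − 55 = 78.
Σm = 55·m_p + 78·m_n = 55.40040 + 78.67548 = 134.07588 u
The mass defect is 134.07588 − 132.87528 = 1.20060 u.
E_B = 1.20060 × 931.49 = 1118.35 MeV
BE/A = 1118.35 MeV / 133 = 8.409 MeV/nucleon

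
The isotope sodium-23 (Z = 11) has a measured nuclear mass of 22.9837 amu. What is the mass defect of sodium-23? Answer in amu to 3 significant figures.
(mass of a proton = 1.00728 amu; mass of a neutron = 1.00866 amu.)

0.200 amu

With 11 protons and 12 neutrons (A = 23):
Total constituent mass: 11 × 1.00728 + 12 × 1.00866 = 23.18400 amu
The mass defect is 23.18400 − 22.9837 = 0.20030 amu.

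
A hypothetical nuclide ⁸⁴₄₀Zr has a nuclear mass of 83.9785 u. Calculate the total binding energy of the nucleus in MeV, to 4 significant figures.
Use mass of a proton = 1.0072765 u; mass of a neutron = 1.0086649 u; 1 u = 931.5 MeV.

646.3 MeV

Σm = 40·m_p + 44·m_n = 40.2910600 + 44.3812556 = 84.6723156 u
Δm = 84.6723156 − 83.9785 = 0.6938156 u
Binding energy = Δm·c² = 0.6938156 × 931.5 MeV/u = 646.289 MeV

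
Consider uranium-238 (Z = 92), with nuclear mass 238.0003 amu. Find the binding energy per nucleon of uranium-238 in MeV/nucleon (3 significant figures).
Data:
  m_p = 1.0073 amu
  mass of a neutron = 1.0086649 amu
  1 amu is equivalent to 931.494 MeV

7.58 MeV/nucleon

Mass of separated nucleons = 92(1.0073) + 146(1.0086649) = 92.6716 + 147.2650754 = 239.9366754 amu
Mass defect Δm = 239.9366754 − 238.0003 = 1.9363754 amu
E_B = 1.9363754 × 931.494 = 1803.72 MeV
Per nucleon: 1803.72 / 238 = 7.579 MeV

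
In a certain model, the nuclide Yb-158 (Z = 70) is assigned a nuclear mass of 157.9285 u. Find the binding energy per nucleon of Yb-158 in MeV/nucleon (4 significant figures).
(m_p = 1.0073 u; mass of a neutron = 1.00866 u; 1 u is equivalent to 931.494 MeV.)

Mass of separated nucleons = 70(1.0073) + 88(1.00866) = 70.5110 + 88.76208 = 159.27308 u
Δm = 159.27308 − 157.9285 = 1.34458 u
Binding energy = Δm·c² = 1.34458 × 931.494 MeV/u = 1252.47 MeV
Per nucleon: 1252.47 / 158 = 7.927 MeV

7.927 MeV/nucleon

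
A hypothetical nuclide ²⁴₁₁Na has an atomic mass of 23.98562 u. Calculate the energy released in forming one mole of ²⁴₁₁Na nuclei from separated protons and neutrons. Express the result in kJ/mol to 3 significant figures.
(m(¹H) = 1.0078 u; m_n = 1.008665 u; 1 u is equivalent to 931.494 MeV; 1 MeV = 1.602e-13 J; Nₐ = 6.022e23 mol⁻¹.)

1.91e+10 kJ/mol

The nucleus contains 11 protons and 24 − 11 = 13 neutrons.
Mass of separated nucleons = 11(1.0078) + 13(1.008665) = 11.0858 + 13.112645 = 24.198445 u
Mass defect Δm = 24.198445 − 23.98562 = 0.212825 u
Binding energy = Δm·c² = 0.212825 × 931.494 MeV/u = 198.245 MeV
Per nucleus in joules: 198.245 MeV × 1.602e-13 J/MeV = 3.1759e-11 J
Per mole: 3.1759e-11 J × 6.022e23 mol⁻¹ = 1.9125e+13 J/mol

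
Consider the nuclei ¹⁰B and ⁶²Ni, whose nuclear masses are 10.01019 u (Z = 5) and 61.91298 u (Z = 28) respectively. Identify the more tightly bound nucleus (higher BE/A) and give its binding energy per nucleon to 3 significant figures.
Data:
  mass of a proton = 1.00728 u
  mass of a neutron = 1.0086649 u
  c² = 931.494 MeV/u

¹⁰B: Σm = 5(1.00728) + 5(1.0086649) = 10.0797245 u; Δm = 0.0695345 u; E_B = 64.771 MeV; E_B/A = 6.477 MeV
⁶²Ni: Σm = 28(1.00728) + 34(1.0086649) = 62.4984466 u; Δm = 0.5854666 u; E_B = 545.36 MeV; E_B/A = 8.796 MeV
⁶²Ni has the higher binding energy per nucleon, so it is the more tightly bound nucleus.

⁶²Ni; 8.80 MeV/nucleon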